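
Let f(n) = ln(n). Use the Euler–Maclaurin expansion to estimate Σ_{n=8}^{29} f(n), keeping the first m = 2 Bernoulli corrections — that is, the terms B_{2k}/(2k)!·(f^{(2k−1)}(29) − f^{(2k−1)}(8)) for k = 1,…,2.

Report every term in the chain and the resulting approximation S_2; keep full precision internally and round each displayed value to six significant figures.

The integral term ∫_8^29 ln(x) dx = 60.0160.
Boundary: ½(f(8) + f(29)) = ½(2.07944 + 3.36730) = 2.72337.
Running total after boundary: 62.7394.
k=1: B_{2}/(2)! × [f^{(1)}(29) − f^{(1)}(8)] = 1/12 × (0.0344828 − 0.125000) = -0.00754310.
Running total after k=1: 62.7319.
k=2: B_{4}/(4)! × [f^{(3)}(29) − f^{(3)}(8)] = −1/720 × (8.20042e-05 − 0.00390625) = 5.31145e-06.

S_2 ≈ 62.7319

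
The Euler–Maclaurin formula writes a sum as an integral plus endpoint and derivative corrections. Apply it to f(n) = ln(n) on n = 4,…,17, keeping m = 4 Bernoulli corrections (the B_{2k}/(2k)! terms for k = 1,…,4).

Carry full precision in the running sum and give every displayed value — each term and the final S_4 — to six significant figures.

S_4 ≈ 31.7133

Integral: ∫_4^17 ln(x) dx = 29.6194.
Endpoint term: (f(4) + f(17))/2 = (1.38629 + 2.83321)/2 = 2.10975.
So far: 31.7292.
Correction k=1: B_{2}/2! · (f^{(1)}(17) − f^{(1)}(4)) = 1/12 · (0.0588235 − 0.250000) = -0.0159314.
Running total after k=1: 31.7133.
Correction k=2: B_{4}/4! · (f^{(3)}(17) − f^{(3)}(4)) = −1/720 · (0.000407083 − 0.0312500) = 4.28374e-05.
Running total after k=2: 31.7133.
Correction k=3: B_{6}/6! · (f^{(5)}(17) − f^{(5)}(4)) = 1/30240 · (1.69031e-05 − 0.0234375) = -7.74491e-07.
Running total after k=3: 31.7133.
Correction k=4: B_{8}/8! · (f^{(7)}(17) − f^{(7)}(4)) = −1/1209600 · (1.75465e-06 − 0.0439453) = 3.63290e-08.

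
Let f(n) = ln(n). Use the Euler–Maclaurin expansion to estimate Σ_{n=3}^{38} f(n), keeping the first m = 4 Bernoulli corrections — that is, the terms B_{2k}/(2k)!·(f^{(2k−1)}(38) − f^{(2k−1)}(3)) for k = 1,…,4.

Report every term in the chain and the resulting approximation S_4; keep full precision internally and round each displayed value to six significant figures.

S_4 ≈ 102.275

Integral: ∫_3^38 ln(x) dx = 99.9324.
½[f(3) + f(38)] = ½[1.09861 + 3.63759] = 2.36810.
So far: 102.301.
k=1: B_{2}/(2)! × [f^{(1)}(38) − f^{(1)}(3)] = 1/12 × (0.0263158 − 0.333333) = -0.0255848.
After k=1: 102.275.
k=2: B_{4}/(4)! × [f^{(3)}(38) − f^{(3)}(3)] = −1/720 × (3.64485e-05 − 0.0740741) = 0.000102830.
After k=2: 102.275.
k=3: B_{6}/(6)! × [f^{(5)}(38) − f^{(5)}(3)] = 1/30240 × (3.02896e-07 − 0.0987654) = -3.26604e-06.
After k=3: 102.275.
k=4: B_{8}/(8)! × [f^{(7)}(38) − f^{(7)}(3)] = −1/1209600 × (6.29285e-09 − 0.329218) = 2.72171e-07.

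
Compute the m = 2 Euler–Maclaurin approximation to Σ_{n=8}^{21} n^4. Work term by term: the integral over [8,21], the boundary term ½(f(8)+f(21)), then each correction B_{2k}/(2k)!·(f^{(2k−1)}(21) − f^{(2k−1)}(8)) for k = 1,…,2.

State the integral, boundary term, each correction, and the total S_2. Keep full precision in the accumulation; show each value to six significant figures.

The integral term ∫_8^21 x^4 dx = 810267.
½[f(8) + f(21)] = ½[4096.00 + 194481] = 99288.5.
Running total after boundary: 909555.
k=1: B_{2}/(2)! × [f^{(1)}(21) − f^{(1)}(8)] = 1/12 × (37044.0 − 2048.00) = 2916.33.
Running total after k=1: 912471.
k=2: B_{4}/(4)! × [f^{(3)}(21) − f^{(3)}(8)] = −1/720 × (504.000 − 192.000) = -0.433333.

S_2 ≈ 912471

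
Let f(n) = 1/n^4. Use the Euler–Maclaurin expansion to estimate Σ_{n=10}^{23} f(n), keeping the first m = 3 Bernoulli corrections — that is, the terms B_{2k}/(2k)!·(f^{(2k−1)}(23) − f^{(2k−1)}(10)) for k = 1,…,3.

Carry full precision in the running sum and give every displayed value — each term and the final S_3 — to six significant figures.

S_3 ≈ 0.000360989

∫_10^23 1/x^4 dx evaluates to 0.000305937.
Endpoint term: (f(10) + f(23))/2 = (0.000100000 + 3.57346e-06)/2 = 5.17867e-05.
Running total after boundary: 0.000357724.
Correction k=1: B_{2}/2! · (f^{(1)}(23) − f^{(1)}(10)) = 1/12 · (-6.21471e-07 − (-4.00000e-05)) = 3.28154e-06.
Running total after k=1: 0.000361005.
Correction k=2: B_{4}/4! · (f^{(3)}(23) − f^{(3)}(10)) = −1/720 · (-3.52441e-08 − (-1.20000e-05)) = -1.66177e-08.
Running total after k=2: 0.000360988.
Correction k=3: B_{6}/6! · (f^{(5)}(23) − f^{(5)}(10)) = 1/30240 · (-3.73094e-09 − (-6.72000e-06)) = 2.22099e-10.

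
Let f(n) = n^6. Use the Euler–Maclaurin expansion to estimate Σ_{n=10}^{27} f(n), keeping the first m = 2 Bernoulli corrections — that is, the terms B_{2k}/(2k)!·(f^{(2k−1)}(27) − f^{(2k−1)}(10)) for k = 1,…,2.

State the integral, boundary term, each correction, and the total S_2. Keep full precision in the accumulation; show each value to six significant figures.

S_2 ≈ 1.69424e+09

The integral term ∫_10^27 x^6 dx = 1.49291e+09.
Endpoint term: (f(10) + f(27))/2 = (1.00000e+06 + 3.87420e+08)/2 = 1.94210e+08.
Running total after boundary: 1.68712e+09.
k=1: B_{2}/(2)! × [f^{(1)}(27) − f^{(1)}(10)] = 1/12 × (8.60934e+07 − 600000) = 7.12445e+06.
Running total after k=1: 1.69424e+09.
k=2: B_{4}/(4)! × [f^{(3)}(27) − f^{(3)}(10)] = −1/720 × (2.36196e+06 − 120000) = -3113.83.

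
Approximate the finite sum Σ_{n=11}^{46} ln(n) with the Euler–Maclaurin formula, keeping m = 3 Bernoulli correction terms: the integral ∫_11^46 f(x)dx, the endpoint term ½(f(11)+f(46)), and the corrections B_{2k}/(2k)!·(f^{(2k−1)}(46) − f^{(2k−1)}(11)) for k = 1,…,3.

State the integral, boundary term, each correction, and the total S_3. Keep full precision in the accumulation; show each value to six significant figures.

Integral: ∫_11^46 ln(x) dx = 114.741.
½[f(11) + f(46)] = ½[2.39790 + 3.82864] = 3.11327.
Running total after boundary: 117.854.
k=1: B_{2}/(2)! × [f^{(1)}(46) − f^{(1)}(11)] = 1/12 × (0.0217391 − 0.0909091) = -0.00576416.
Running total after k=1: 117.848.
k=2: B_{4}/(4)! × [f^{(3)}(46) − f^{(3)}(11)] = −1/720 × (2.05474e-05 − 0.00150263) = 2.05845e-06.
Running total after k=2: 117.848.
k=3: B_{6}/(6)! × [f^{(5)}(46) − f^{(5)}(11)] = 1/30240 × (1.16526e-07 − 0.000149021) = -4.92409e-09.

S_3 ≈ 117.848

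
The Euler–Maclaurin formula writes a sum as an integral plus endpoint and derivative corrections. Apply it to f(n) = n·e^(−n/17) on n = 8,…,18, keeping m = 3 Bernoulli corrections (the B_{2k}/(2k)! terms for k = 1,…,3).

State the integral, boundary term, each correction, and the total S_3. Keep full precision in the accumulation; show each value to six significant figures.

Integral: ∫_8^18 x·e^(−x/17) dx = 59.0859.
Endpoint term: (f(8) + f(18))/2 = (4.99708 + 6.24355)/2 = 5.62031.
So far: 64.7062.
Correction k=1: B_{2}/2! · (f^{(1)}(18) − f^{(1)}(8)) = 1/12 · (-0.0204037 − 0.330689) = -0.0292577.
Partial sum through k=1: 64.6769.
Correction k=2: B_{4}/4! · (f^{(3)}(18) − f^{(3)}(8)) = −1/720 · (0.00232984 − 0.00546698) = 4.35715e-06.
Partial sum through k=2: 64.6769.
Correction k=3: B_{6}/6! · (f^{(5)}(18) − f^{(5)}(8)) = 1/30240 · (1.63677e-05 − 3.38744e-05) = -5.78925e-10.

S_3 ≈ 64.6769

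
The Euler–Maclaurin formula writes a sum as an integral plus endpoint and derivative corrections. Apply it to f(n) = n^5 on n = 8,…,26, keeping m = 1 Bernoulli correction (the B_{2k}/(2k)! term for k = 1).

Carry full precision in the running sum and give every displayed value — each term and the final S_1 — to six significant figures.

S_1 ≈ 5.75880e+07

∫_8^26 x^5 dx evaluates to 5.14423e+07.
Boundary: ½(f(8) + f(26)) = ½(32768.0 + 1.18814e+07) = 5.95707e+06.
So far: 5.73993e+07.
Correction k=1: B_{2}/2! · (f^{(1)}(26) − f^{(1)}(8)) = 1/12 · (2.28488e+06 − 20480.0) = 188700.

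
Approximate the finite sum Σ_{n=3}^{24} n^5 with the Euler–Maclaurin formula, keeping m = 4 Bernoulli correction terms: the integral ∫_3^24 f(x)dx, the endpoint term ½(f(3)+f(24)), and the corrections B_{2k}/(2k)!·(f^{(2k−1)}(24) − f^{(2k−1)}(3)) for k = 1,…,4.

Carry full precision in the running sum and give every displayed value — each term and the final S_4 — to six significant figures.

S_4 ≈ 3.59700e+07

Integral: ∫_3^24 x^5 dx = 3.18504e+07.
½[f(3) + f(24)] = ½[243.000 + 7.96262e+06] = 3.98143e+06.
So far: 3.58318e+07.
k=1: B_{2}/(2)! × [f^{(1)}(24) − f^{(1)}(3)] = 1/12 × (1.65888e+06 − 405.000) = 138206.
After k=1: 3.59700e+07.
k=2: B_{4}/(4)! × [f^{(3)}(24) − f^{(3)}(3)] = −1/720 × (34560.0 − 540.000) = -47.2500.
After k=2: 3.59700e+07.
k=3: B_{6}/(6)! × [f^{(5)}(24) − f^{(5)}(3)] = 1/30240 × (120.000 − 120.000) = 0.00000.
After k=3: 3.59700e+07.
k=4: B_{8}/(8)! × [f^{(7)}(24) − f^{(7)}(3)] = −1/1209600 × (0.00000 − 0.00000) = 0.00000.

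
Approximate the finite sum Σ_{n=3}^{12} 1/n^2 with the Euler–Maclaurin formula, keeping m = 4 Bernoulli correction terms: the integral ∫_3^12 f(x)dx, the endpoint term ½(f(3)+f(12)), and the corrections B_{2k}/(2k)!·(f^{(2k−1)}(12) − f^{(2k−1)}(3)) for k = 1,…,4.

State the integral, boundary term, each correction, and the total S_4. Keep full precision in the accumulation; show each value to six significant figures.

S_4 ≈ 0.314976

∫_3^12 1/x^2 dx evaluates to 0.250000.
½[f(3) + f(12)] = ½[0.111111 + 0.00694444] = 0.0590278.
Integral + boundary = 0.309028.
Correction k=1: B_{2}/2! · (f^{(1)}(12) − f^{(1)}(3)) = 1/12 · (-0.00115741 − (-0.0740741)) = 0.00607639.
Partial sum through k=1: 0.315104.
Correction k=2: B_{4}/4! · (f^{(3)}(12) − f^{(3)}(3)) = −1/720 · (-9.64506e-05 − (-0.0987654)) = -0.000137040.
Partial sum through k=2: 0.314967.
Correction k=3: B_{6}/6! · (f^{(5)}(12) − f^{(5)}(3)) = 1/30240 · (-2.00939e-05 − (-0.329218)) = 1.08862e-05.
Partial sum through k=3: 0.314978.
Correction k=4: B_{8}/8! · (f^{(7)}(12) − f^{(7)}(3)) = −1/1209600 · (-7.81429e-06 − (-2.04847)) = -1.69350e-06.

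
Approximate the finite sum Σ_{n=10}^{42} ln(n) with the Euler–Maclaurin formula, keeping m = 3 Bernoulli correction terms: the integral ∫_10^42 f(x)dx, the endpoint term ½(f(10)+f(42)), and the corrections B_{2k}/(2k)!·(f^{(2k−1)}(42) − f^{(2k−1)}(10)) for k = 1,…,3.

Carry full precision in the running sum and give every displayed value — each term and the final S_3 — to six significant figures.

S_3 ≈ 104.970

The integral term ∫_10^42 ln(x) dx = 101.956.
½[f(10) + f(42)] = ½[2.30259 + 3.73767] = 3.02013.
So far: 104.976.
k=1: B_{2}/(2)! × [f^{(1)}(42) − f^{(1)}(10)] = 1/12 × (0.0238095 − 0.100000) = -0.00634921.
After k=1: 104.970.
k=2: B_{4}/(4)! × [f^{(3)}(42) − f^{(3)}(10)] = −1/720 × (2.69949e-05 − 0.00200000) = 2.74028e-06.
After k=2: 104.970.
k=3: B_{6}/(6)! × [f^{(5)}(42) − f^{(5)}(10)] = 1/30240 × (1.83639e-07 − 0.000240000) = -7.93044e-09.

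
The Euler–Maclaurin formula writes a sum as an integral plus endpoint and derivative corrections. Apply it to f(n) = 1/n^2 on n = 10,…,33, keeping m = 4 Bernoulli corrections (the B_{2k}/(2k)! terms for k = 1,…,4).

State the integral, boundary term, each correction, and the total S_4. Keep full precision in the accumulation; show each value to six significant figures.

∫_10^33 1/x^2 dx evaluates to 0.0696970.
Boundary: ½(f(10) + f(33)) = ½(0.0100000 + 0.000918274) = 0.00545914.
So far: 0.0751561.
k=1: B_{2}/(2)! × [f^{(1)}(33) − f^{(1)}(10)] = 1/12 × (-5.56529e-05 − (-0.00200000)) = 0.000162029.
Running total after k=1: 0.0753181.
k=2: B_{4}/(4)! × [f^{(3)}(33) − f^{(3)}(10)] = −1/720 × (-6.13256e-07 − (-0.000240000)) = -3.32482e-07.
Running total after k=2: 0.0753178.
k=3: B_{6}/(6)! × [f^{(5)}(33) − f^{(5)}(10)] = 1/30240 × (-1.68941e-08 − (-7.20000e-05)) = 2.38039e-09.
Running total after k=3: 0.0753178.
k=4: B_{8}/(8)! × [f^{(7)}(33) − f^{(7)}(10)] = −1/1209600 × (-8.68750e-10 − (-4.03200e-05)) = -3.33326e-11.

S_4 ≈ 0.0753178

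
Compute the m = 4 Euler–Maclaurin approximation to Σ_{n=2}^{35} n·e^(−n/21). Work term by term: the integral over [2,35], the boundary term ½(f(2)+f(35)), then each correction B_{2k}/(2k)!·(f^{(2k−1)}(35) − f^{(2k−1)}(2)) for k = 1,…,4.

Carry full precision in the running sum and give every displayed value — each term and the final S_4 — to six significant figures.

S_4 ≈ 221.140

The integral term ∫_2^35 x·e^(−x/21) dx = 217.005.
Boundary: ½(f(2) + f(35)) = ½(1.81831 + 6.61065) = 4.21448.
Running total after boundary: 221.219.
Correction k=1: B_{2}/2! · (f^{(1)}(35) − f^{(1)}(2)) = 1/12 · (-0.125917 − 0.822570) = -0.0790406.
Running total after k=1: 221.140.
Correction k=2: B_{4}/4! · (f^{(3)}(35) − f^{(3)}(2)) = −1/720 · (0.000571052 − 0.00598840) = 7.52409e-06.
Running total after k=2: 221.140.
Correction k=3: B_{6}/6! · (f^{(5)}(35) − f^{(5)}(2)) = 1/30240 · (3.23726e-06 − 2.29287e-05) = -6.51172e-10.
Running total after k=3: 221.140.
Correction k=4: B_{8}/8! · (f^{(7)}(35) − f^{(7)}(2)) = −1/1209600 · (1.17452e-08 − 7.31933e-08) = 5.08004e-14.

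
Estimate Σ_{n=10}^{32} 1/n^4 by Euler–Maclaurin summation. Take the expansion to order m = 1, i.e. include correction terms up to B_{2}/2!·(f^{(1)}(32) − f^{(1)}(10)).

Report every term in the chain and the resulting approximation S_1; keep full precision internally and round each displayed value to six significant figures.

S_1 ≈ 0.000376961

The integral term ∫_10^32 1/x^4 dx = 0.000323161.
Boundary: ½(f(10) + f(32)) = ½(0.000100000 + 9.53674e-07) = 5.04768e-05.
So far: 0.000373638.
Correction k=1: B_{2}/2! · (f^{(1)}(32) − f^{(1)}(10)) = 1/12 · (-1.19209e-07 − (-4.00000e-05)) = 3.32340e-06.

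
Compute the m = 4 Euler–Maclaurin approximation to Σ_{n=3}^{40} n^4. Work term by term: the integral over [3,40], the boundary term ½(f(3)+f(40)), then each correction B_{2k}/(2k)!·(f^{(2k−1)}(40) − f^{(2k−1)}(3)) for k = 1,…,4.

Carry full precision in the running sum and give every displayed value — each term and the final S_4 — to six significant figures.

S_4 ≈ 2.17813e+07

The integral term ∫_3^40 x^4 dx = 2.04800e+07.
Endpoint term: (f(3) + f(40))/2 = (81.0000 + 2.56000e+06)/2 = 1.28004e+06.
So far: 2.17600e+07.
k=1: B_{2}/(2)! × [f^{(1)}(40) − f^{(1)}(3)] = 1/12 × (256000 − 108.000) = 21324.3.
Partial sum through k=1: 2.17813e+07.
k=2: B_{4}/(4)! × [f^{(3)}(40) − f^{(3)}(3)] = −1/720 × (960.000 − 72.0000) = -1.23333.
Partial sum through k=2: 2.17813e+07.
k=3: B_{6}/(6)! × [f^{(5)}(40) − f^{(5)}(3)] = 1/30240 × (0.00000 − 0.00000) = 0.00000.
Partial sum through k=3: 2.17813e+07.
k=4: B_{8}/(8)! × [f^{(7)}(40) − f^{(7)}(3)] = −1/1209600 × (0.00000 − 0.00000) = 0.00000.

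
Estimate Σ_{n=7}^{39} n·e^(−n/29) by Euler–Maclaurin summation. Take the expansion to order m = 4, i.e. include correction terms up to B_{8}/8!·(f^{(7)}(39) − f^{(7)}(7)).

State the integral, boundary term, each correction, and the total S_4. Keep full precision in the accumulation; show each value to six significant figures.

Integral: ∫_7^39 x·e^(−x/29) dx = 306.235.
Endpoint term: (f(7) + f(39))/2 = (5.49881 + 10.1628)/2 = 7.83080.
Running total after boundary: 314.065.
Correction k=1: B_{2}/2! · (f^{(1)}(39) − f^{(1)}(7)) = 1/12 · (-0.0898568 − 0.595930) = -0.0571489.
Partial sum through k=1: 314.008.
Correction k=2: B_{4}/4! · (f^{(3)}(39) − f^{(3)}(7)) = −1/720 · (0.000512857 − 0.00257671) = 2.86647e-06.
Partial sum through k=2: 314.008.
Correction k=3: B_{6}/6! · (f^{(5)}(39) − f^{(5)}(7)) = 1/30240 · (1.34668e-06 − 5.28518e-06) = -1.30241e-10.
Partial sum through k=3: 314.008.
Correction k=4: B_{8}/8! · (f^{(7)}(39) − f^{(7)}(7)) = −1/1209600 · (2.47746e-09 − 8.92566e-09) = 5.33085e-15.

S_4 ≈ 314.008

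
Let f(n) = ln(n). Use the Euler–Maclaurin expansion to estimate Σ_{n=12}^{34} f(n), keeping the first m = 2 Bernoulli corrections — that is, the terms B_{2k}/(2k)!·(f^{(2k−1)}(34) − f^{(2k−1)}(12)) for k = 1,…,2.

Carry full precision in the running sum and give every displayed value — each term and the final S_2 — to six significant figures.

∫_12^34 ln(x) dx evaluates to 68.0774.
½[f(12) + f(34)] = ½[2.48491 + 3.52636] = 3.00563.
So far: 71.0830.
Order-1 term: 1/12 · (0.0294118 − 0.0833333) = -0.00449346.
Partial sum through k=1: 71.0785.
Order-2 term: −1/720 · (5.08854e-05 − 0.00115741) = 1.53684e-06.

S_2 ≈ 71.0785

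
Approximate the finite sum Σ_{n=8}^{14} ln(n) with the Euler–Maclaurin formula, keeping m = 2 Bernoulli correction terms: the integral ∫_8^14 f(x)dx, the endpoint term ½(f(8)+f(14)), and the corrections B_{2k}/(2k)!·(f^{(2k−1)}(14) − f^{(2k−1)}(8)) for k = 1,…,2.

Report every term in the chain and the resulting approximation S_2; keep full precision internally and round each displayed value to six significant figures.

S_2 ≈ 16.6661

∫_8^14 ln(x) dx evaluates to 14.3113.
½[f(8) + f(14)] = ½[2.07944 + 2.63906] = 2.35925.
Integral + boundary = 16.6705.
k=1: B_{2}/(2)! × [f^{(1)}(14) − f^{(1)}(8)] = 1/12 × (0.0714286 − 0.125000) = -0.00446429.
After k=1: 16.6661.
k=2: B_{4}/(4)! × [f^{(3)}(14) − f^{(3)}(8)] = −1/720 × (0.000728863 − 0.00390625) = 4.41304e-06.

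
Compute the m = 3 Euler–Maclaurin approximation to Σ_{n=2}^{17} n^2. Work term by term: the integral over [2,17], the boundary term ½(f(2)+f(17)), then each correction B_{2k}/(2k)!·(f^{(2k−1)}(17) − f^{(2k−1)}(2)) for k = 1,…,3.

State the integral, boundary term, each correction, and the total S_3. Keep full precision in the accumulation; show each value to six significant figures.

S_3 ≈ 1784.00

∫_2^17 x^2 dx evaluates to 1635.00.
Endpoint term: (f(2) + f(17))/2 = (4.00000 + 289.000)/2 = 146.500.
Integral + boundary = 1781.50.
Order-1 term: 1/12 · (34.0000 − 4.00000) = 2.50000.
Running total after k=1: 1784.00.
Order-2 term: −1/720 · (0.00000 − 0.00000) = 0.00000.
Running total after k=2: 1784.00.
Order-3 term: 1/30240 · (0.00000 − 0.00000) = 0.00000.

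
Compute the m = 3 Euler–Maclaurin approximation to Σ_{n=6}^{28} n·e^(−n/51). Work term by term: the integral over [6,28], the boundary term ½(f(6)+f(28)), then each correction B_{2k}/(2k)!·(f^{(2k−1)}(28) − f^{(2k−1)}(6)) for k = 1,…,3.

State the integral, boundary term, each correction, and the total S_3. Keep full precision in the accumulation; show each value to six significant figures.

∫_6^28 x·e^(−x/51) dx evaluates to 257.541.
Endpoint term: (f(6) + f(28))/2 = (5.33406 + 16.1704)/2 = 10.7522.
Integral + boundary = 268.293.
Correction k=1: B_{2}/2! · (f^{(1)}(28) − f^{(1)}(6)) = 1/12 · (0.260448 − 0.784420) = -0.0436643.
After k=1: 268.249.
Correction k=2: B_{4}/4! · (f^{(3)}(28) − f^{(3)}(6)) = −1/720 · (0.000544206 − 0.000985175) = 6.12457e-07.
After k=2: 268.249.
Correction k=3: B_{6}/6! · (f^{(5)}(28) − f^{(5)}(6)) = 1/30240 · (3.79961e-07 − 6.41586e-07) = -8.65163e-12.

S_3 ≈ 268.249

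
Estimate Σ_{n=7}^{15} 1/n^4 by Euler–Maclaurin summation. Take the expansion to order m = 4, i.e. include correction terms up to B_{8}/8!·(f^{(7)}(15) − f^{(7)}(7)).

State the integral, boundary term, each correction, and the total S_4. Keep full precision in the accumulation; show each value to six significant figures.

S_4 ≈ 0.00111037

∫_7^15 1/x^4 dx evaluates to 0.000873052.
Endpoint term: (f(7) + f(15))/2 = (0.000416493 + 1.97531e-05)/2 = 0.000218123.
Running total after boundary: 0.00109117.
Order-1 term: 1/12 · (-5.26749e-06 − (-0.000237996)) = 1.93940e-05.
After k=1: 0.00111057.
Order-2 term: −1/720 · (-7.02332e-07 − (-0.000145712)) = -2.01402e-07.
After k=2: 0.00111037.
Order-3 term: 1/30240 · (-1.74803e-07 − (-0.000166528)) = 5.50109e-09.
After k=3: 0.00111037.
Order-4 term: −1/1209600 · (-6.99210e-08 − (-0.000305868)) = -2.52809e-10.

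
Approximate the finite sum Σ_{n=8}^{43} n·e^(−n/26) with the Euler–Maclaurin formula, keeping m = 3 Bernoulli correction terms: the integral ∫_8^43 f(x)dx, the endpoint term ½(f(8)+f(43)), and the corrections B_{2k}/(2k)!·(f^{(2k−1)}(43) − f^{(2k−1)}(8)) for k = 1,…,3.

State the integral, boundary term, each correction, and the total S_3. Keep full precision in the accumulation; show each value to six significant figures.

∫_8^43 x·e^(−x/26) dx evaluates to 306.650.
½[f(8) + f(43)] = ½[5.88113 + 8.22644] = 7.05379.
Integral + boundary = 313.704.
k=1: B_{2}/(2)! × [f^{(1)}(43) − f^{(1)}(8)] = 1/12 × (-0.125089 − 0.508944) = -0.0528361.
After k=1: 313.651.
k=2: B_{4}/(4)! × [f^{(3)}(43) − f^{(3)}(8)] = −1/720 × (0.000380971 − 0.00292785) = 3.53733e-06.
After k=2: 313.651.
k=3: B_{6}/(6)! × [f^{(5)}(43) − f^{(5)}(8)] = 1/30240 × (1.40086e-06 − 7.54856e-06) = -2.03297e-10.

S_3 ≈ 313.651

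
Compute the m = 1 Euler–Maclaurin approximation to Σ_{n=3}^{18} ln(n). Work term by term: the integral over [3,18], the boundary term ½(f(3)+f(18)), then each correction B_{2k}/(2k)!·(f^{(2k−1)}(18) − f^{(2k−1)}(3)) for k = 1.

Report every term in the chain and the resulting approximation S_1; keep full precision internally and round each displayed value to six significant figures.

∫_3^18 ln(x) dx evaluates to 33.7309.
Endpoint term: (f(3) + f(18))/2 = (1.09861 + 2.89037)/2 = 1.99449.
So far: 35.7253.
Correction k=1: B_{2}/2! · (f^{(1)}(18) − f^{(1)}(3)) = 1/12 · (0.0555556 − 0.333333) = -0.0231481.

S_1 ≈ 35.7022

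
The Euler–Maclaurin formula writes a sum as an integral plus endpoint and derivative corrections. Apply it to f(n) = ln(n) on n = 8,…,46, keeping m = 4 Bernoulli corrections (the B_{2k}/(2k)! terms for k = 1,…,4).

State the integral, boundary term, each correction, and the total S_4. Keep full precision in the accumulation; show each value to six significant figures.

S_4 ≈ 124.427

Integral: ∫_8^46 ln(x) dx = 121.482.
Endpoint term: (f(8) + f(46))/2 = (2.07944 + 3.82864)/2 = 2.95404.
Integral + boundary = 124.436.
k=1: B_{2}/(2)! × [f^{(1)}(46) − f^{(1)}(8)] = 1/12 × (0.0217391 − 0.125000) = -0.00860507.
After k=1: 124.427.
k=2: B_{4}/(4)! × [f^{(3)}(46) − f^{(3)}(8)] = −1/720 × (2.05474e-05 − 0.00390625) = 5.39681e-06.
After k=2: 124.427.
k=3: B_{6}/(6)! × [f^{(5)}(46) − f^{(5)}(8)] = 1/30240 × (1.16526e-07 − 0.000732422) = -2.42164e-08.
After k=3: 124.427.
k=4: B_{8}/(8)! × [f^{(7)}(46) − f^{(7)}(8)] = −1/1209600 × (1.65207e-09 − 0.000343323) = 2.83830e-10.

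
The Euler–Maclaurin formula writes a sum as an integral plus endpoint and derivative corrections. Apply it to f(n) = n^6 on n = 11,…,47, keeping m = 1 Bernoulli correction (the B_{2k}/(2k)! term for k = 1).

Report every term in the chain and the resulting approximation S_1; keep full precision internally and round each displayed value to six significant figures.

The integral term ∫_11^47 x^6 dx = 7.23719e+10.
Boundary: ½(f(11) + f(47)) = ½(1.77156e+06 + 1.07792e+10) = 5.39049e+09.
Running total after boundary: 7.77624e+10.
k=1: B_{2}/(2)! × [f^{(1)}(47) − f^{(1)}(11)] = 1/12 × (1.37607e+09 − 966306) = 1.14592e+08.

S_1 ≈ 7.78770e+10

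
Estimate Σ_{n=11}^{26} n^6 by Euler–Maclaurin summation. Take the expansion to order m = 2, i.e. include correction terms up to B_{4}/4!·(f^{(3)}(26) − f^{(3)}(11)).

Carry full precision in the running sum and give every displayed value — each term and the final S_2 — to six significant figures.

S_2 ≈ 1.30582e+09

The integral term ∫_11^26 x^6 dx = 1.14462e+09.
Boundary: ½(f(11) + f(26)) = ½(1.77156e+06 + 3.08916e+08) = 1.55344e+08.
Integral + boundary = 1.29996e+09.
Correction k=1: B_{2}/2! · (f^{(1)}(26) − f^{(1)}(11)) = 1/12 · (7.12883e+07 − 966306) = 5.86016e+06.
After k=1: 1.30582e+09.
Correction k=2: B_{4}/4! · (f^{(3)}(26) − f^{(3)}(11)) = −1/720 · (2.10912e+06 − 159720) = -2707.50.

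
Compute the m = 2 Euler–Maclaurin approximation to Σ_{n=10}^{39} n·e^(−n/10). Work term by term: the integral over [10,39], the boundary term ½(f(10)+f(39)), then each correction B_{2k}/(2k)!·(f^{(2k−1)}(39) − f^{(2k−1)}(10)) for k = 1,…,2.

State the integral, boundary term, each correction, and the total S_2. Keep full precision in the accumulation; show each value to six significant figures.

S_2 ≈ 65.8866

The integral term ∫_10^39 x·e^(−x/10) dx = 63.6574.
½[f(10) + f(39)] = ½[3.67879 + 0.789435] = 2.23411.
Running total after boundary: 65.8915.
Order-1 term: 1/12 · (-0.0587015 − 0.00000) = -0.00489180.
Running total after k=1: 65.8866.
Order-2 term: −1/720 · (-0.000182177 − 0.00735759) = 1.04719e-05.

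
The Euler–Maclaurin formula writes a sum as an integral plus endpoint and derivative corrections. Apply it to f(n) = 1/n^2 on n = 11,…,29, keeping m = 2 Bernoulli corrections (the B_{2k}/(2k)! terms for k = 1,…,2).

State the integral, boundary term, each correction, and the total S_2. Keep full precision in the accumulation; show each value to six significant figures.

S_2 ≈ 0.0612713

The integral term ∫_11^29 1/x^2 dx = 0.0564263.
Boundary: ½(f(11) + f(29)) = ½(0.00826446 + 0.00118906) = 0.00472676.
Running total after boundary: 0.0611531.
k=1: B_{2}/(2)! × [f^{(1)}(29) − f^{(1)}(11)] = 1/12 × (-8.20042e-05 − (-0.00150263)) = 0.000118385.
After k=1: 0.0612715.
k=2: B_{4}/(4)! × [f^{(3)}(29) − f^{(3)}(11)] = −1/720 × (-1.17010e-06 − (-0.000149021)) = -2.05349e-07.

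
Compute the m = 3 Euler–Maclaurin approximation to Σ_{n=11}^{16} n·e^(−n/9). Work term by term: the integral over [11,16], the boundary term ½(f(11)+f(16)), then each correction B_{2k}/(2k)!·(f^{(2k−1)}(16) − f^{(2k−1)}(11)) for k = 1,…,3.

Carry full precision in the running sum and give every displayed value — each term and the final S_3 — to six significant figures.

S_3 ≈ 17.9622

∫_11^16 x·e^(−x/9) dx evaluates to 14.9955.
½[f(11) + f(16)] = ½[3.24032 + 2.70421] = 2.97227.
Running total after boundary: 17.9677.
Order-1 term: 1/12 · (-0.131455 − (-0.0654611)) = -0.00549948.
Partial sum through k=1: 17.9622.
Order-2 term: −1/720 · (0.00255027 − 0.00646529) = 5.43753e-06.
Partial sum through k=2: 17.9622.
Order-3 term: 1/30240 · (8.30054e-05 − 0.000169614) = -2.86404e-09.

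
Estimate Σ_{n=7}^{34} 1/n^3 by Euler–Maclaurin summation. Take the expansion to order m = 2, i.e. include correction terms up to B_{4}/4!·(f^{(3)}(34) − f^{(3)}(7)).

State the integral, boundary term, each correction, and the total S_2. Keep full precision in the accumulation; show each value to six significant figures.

Integral: ∫_7^34 1/x^3 dx = 0.00977156.
Boundary: ½(f(7) + f(34)) = ½(0.00291545 + 2.54427e-05) = 0.00147045.
Running total after boundary: 0.0112420.
k=1: B_{2}/(2)! × [f^{(1)}(34) − f^{(1)}(7)] = 1/12 × (-2.24494e-06 − (-0.00124948)) = 0.000103936.
Partial sum through k=1: 0.0113459.
k=2: B_{4}/(4)! × [f^{(3)}(34) − f^{(3)}(7)] = −1/720 × (-3.88399e-08 − (-0.000509992)) = -7.08268e-07.

S_2 ≈ 0.0113452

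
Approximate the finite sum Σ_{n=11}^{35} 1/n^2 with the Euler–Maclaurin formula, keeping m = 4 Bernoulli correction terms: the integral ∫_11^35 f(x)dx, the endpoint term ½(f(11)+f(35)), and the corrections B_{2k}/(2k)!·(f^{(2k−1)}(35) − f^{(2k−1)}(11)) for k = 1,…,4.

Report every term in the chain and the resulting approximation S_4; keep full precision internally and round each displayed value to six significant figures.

S_4 ≈ 0.0669992

Integral: ∫_11^35 1/x^2 dx = 0.0623377.
Endpoint term: (f(11) + f(35))/2 = (0.00826446 + 0.000816327)/2 = 0.00454039.
Running total after boundary: 0.0668781.
Correction k=1: B_{2}/2! · (f^{(1)}(35) − f^{(1)}(11)) = 1/12 · (-4.66472e-05 − (-0.00150263)) = 0.000121332.
Partial sum through k=1: 0.0669994.
Correction k=2: B_{4}/4! · (f^{(3)}(35) − f^{(3)}(11)) = −1/720 · (-4.56952e-07 − (-0.000149021)) = -2.06339e-07.
Partial sum through k=2: 0.0669992.
Correction k=3: B_{6}/6! · (f^{(5)}(35) − f^{(5)}(11)) = 1/30240 · (-1.11907e-08 − (-3.69474e-05)) = 1.22143e-09.
Partial sum through k=3: 0.0669992.
Correction k=4: B_{8}/8! · (f^{(7)}(35) − f^{(7)}(11)) = −1/1209600 · (-5.11574e-10 − (-1.70996e-05)) = -1.41362e-11.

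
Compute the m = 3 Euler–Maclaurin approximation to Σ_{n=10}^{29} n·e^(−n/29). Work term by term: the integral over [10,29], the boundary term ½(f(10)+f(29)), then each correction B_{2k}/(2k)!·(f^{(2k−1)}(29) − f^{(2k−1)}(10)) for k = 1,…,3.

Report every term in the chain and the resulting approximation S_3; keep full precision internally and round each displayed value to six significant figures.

S_3 ≈ 191.199

Integral: ∫_10^29 x·e^(−x/29) dx = 182.362.
Endpoint term: (f(10) + f(29))/2 = (7.08342 + 10.6685)/2 = 8.87596.
So far: 191.238.
k=1: B_{2}/(2)! × [f^{(1)}(29) − f^{(1)}(10)] = 1/12 × (0.00000 − 0.464086) = -0.0386739.
Running total after k=1: 191.199.
k=2: B_{4}/(4)! × [f^{(3)}(29) − f^{(3)}(10)] = −1/720 × (0.000874862 − 0.00223635) = 1.89096e-06.
Running total after k=2: 191.199.
k=3: B_{6}/(6)! × [f^{(5)}(29) − f^{(5)}(10)] = 1/30240 × (2.08053e-06 − 4.66216e-06) = -8.53714e-11.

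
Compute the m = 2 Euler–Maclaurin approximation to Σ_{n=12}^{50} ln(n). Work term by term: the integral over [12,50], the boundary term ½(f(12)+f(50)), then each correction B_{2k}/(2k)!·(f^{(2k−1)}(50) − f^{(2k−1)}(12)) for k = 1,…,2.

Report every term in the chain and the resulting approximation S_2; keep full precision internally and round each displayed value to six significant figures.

S_2 ≈ 130.975

The integral term ∫_12^50 ln(x) dx = 127.782.
½[f(12) + f(50)] = ½[2.48491 + 3.91202] = 3.19846.
Integral + boundary = 130.981.
Order-1 term: 1/12 · (0.0200000 − 0.0833333) = -0.00527778.
Partial sum through k=1: 130.975.
Order-2 term: −1/720 · (1.60000e-05 − 0.00115741) = 1.58529e-06.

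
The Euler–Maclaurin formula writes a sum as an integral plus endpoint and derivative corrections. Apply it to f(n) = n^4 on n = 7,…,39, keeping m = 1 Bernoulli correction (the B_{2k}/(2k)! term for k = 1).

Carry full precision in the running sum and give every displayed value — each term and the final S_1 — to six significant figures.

S_1 ≈ 1.92191e+07

∫_7^39 x^4 dx evaluates to 1.80415e+07.
Boundary: ½(f(7) + f(39)) = ½(2401.00 + 2.31344e+06) = 1.15792e+06.
Running total after boundary: 1.91994e+07.
Order-1 term: 1/12 · (237276 − 1372.00) = 19658.7.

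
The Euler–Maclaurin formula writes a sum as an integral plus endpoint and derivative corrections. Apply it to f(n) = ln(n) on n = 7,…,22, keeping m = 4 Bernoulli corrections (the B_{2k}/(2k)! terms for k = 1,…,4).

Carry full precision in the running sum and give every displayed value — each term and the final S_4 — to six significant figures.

S_4 ≈ 41.8919

∫_7^22 ln(x) dx evaluates to 39.3816.
Endpoint term: (f(7) + f(22))/2 = (1.94591 + 3.09104)/2 = 2.51848.
Running total after boundary: 41.9000.
k=1: B_{2}/(2)! × [f^{(1)}(22) − f^{(1)}(7)] = 1/12 × (0.0454545 − 0.142857) = -0.00811688.
Running total after k=1: 41.8919.
k=2: B_{4}/(4)! × [f^{(3)}(22) − f^{(3)}(7)] = −1/720 × (0.000187829 − 0.00583090) = 7.83760e-06.
Running total after k=2: 41.8919.
k=3: B_{6}/(6)! × [f^{(5)}(22) − f^{(5)}(7)] = 1/30240 × (4.65691e-06 − 0.00142798) = -4.70674e-08.
Running total after k=3: 41.8919.
k=4: B_{8}/(8)! × [f^{(7)}(22) − f^{(7)}(7)] = −1/1209600 × (2.88651e-07 − 0.000874271) = 7.22539e-10.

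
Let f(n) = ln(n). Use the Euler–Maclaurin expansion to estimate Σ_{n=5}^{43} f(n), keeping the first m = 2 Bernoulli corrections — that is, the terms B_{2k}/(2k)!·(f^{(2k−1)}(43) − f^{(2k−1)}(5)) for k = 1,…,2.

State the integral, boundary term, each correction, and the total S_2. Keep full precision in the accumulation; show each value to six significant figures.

The integral term ∫_5^43 ln(x) dx = 115.684.
½[f(5) + f(43)] = ½[1.60944 + 3.76120] = 2.68532.
So far: 118.370.
Correction k=1: B_{2}/2! · (f^{(1)}(43) − f^{(1)}(5)) = 1/12 · (0.0232558 − 0.200000) = -0.0147287.
Partial sum through k=1: 118.355.
Correction k=2: B_{4}/4! · (f^{(3)}(43) − f^{(3)}(5)) = −1/720 · (2.51550e-05 − 0.0160000) = 2.21873e-05.

S_2 ≈ 118.355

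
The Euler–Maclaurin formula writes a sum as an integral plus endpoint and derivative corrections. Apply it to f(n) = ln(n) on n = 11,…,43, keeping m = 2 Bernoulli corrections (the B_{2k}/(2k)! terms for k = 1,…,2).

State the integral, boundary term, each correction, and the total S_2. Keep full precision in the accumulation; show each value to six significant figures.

S_2 ≈ 106.429

The integral term ∫_11^43 ln(x) dx = 103.355.
Boundary: ½(f(11) + f(43)) = ½(2.39790 + 3.76120) = 3.07955.
So far: 106.434.
Correction k=1: B_{2}/2! · (f^{(1)}(43) − f^{(1)}(11)) = 1/12 · (0.0232558 − 0.0909091) = -0.00563777.
After k=1: 106.429.
Correction k=2: B_{4}/4! · (f^{(3)}(43) − f^{(3)}(11)) = −1/720 · (2.51550e-05 − 0.00150263) = 2.05205e-06.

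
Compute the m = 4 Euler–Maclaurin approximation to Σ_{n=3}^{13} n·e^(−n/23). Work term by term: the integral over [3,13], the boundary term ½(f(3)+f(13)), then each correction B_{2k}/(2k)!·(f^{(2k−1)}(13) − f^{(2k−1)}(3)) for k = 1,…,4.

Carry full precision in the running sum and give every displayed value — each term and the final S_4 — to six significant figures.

S_4 ≈ 59.3400

Integral: ∫_3^13 x·e^(−x/23) dx = 54.3729.
Boundary: ½(f(3) + f(13)) = ½(2.63314 + 7.38708) = 5.01011.
Running total after boundary: 59.3830.
Correction k=1: B_{2}/2! · (f^{(1)}(13) − f^{(1)}(3)) = 1/12 · (0.247059 − 0.763229) = -0.0430142.
After k=1: 59.3400.
Correction k=2: B_{4}/4! · (f^{(3)}(13) − f^{(3)}(3)) = −1/720 · (0.00261537 − 0.00476117) = 2.98027e-06.
After k=2: 59.3400.
Correction k=3: B_{6}/6! · (f^{(5)}(13) − f^{(5)}(3)) = 1/30240 · (9.00513e-06 − 1.52733e-05) = -2.07279e-10.
After k=3: 59.3400.
Correction k=4: B_{8}/8! · (f^{(7)}(13) − f^{(7)}(3)) = −1/1209600 · (2.46999e-08 − 4.07301e-08) = 1.32524e-14.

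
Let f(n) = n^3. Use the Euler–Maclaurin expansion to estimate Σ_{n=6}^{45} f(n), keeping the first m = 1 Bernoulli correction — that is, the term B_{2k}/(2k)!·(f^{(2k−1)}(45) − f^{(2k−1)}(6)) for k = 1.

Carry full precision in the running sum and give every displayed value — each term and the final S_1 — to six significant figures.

S_1 ≈ 1.07100e+06

Integral: ∫_6^45 x^3 dx = 1.02483e+06.
Boundary: ½(f(6) + f(45)) = ½(216.000 + 91125.0) = 45670.5.
Integral + boundary = 1.07050e+06.
Order-1 term: 1/12 · (6075.00 − 108.000) = 497.250.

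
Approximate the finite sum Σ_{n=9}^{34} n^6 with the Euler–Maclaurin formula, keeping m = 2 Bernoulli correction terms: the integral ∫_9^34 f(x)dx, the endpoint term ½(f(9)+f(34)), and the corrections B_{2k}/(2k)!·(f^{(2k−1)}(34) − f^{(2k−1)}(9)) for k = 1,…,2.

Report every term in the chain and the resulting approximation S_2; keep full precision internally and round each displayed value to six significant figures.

S_2 ≈ 8.29800e+09

Integral: ∫_9^34 x^6 dx = 7.50265e+09.
Boundary: ½(f(9) + f(34)) = ½(531441 + 1.54480e+09) = 7.72668e+08.
Running total after boundary: 8.27532e+09.
k=1: B_{2}/(2)! × [f^{(1)}(34) − f^{(1)}(9)] = 1/12 × (2.72613e+08 − 354294) = 2.26882e+07.
Partial sum through k=1: 8.29801e+09.
k=2: B_{4}/(4)! × [f^{(3)}(34) − f^{(3)}(9)] = −1/720 × (4.71648e+06 − 87480.0) = -6429.17.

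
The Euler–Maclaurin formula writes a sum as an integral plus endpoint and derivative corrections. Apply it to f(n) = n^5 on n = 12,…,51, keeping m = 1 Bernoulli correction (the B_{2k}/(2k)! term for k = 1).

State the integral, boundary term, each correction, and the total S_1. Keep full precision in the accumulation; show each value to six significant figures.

∫_12^51 x^5 dx evaluates to 2.93222e+09.
½[f(12) + f(51)] = ½[248832 + 3.45025e+08] = 1.72637e+08.
Integral + boundary = 3.10485e+09.
k=1: B_{2}/(2)! × [f^{(1)}(51) − f^{(1)}(12)] = 1/12 × (3.38260e+07 − 103680) = 2.81019e+06.

S_1 ≈ 3.10766e+09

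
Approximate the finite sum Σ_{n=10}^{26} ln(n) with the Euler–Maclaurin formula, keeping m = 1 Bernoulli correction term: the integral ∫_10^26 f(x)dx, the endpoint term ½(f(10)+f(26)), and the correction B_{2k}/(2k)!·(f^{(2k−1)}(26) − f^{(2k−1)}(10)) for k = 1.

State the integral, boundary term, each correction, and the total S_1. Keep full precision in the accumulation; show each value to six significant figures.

S_1 ≈ 48.4599

The integral term ∫_10^26 ln(x) dx = 45.6847.
Endpoint term: (f(10) + f(26))/2 = (2.30259 + 3.25810)/2 = 2.78034.
Integral + boundary = 48.4650.
Order-1 term: 1/12 · (0.0384615 − 0.100000) = -0.00512821.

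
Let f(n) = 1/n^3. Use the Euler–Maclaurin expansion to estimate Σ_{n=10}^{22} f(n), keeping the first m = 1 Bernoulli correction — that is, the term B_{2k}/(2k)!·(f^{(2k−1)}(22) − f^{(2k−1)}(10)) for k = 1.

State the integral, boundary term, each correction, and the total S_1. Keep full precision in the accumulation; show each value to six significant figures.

Integral: ∫_10^22 1/x^3 dx = 0.00396694.
Boundary: ½(f(10) + f(22)) = ½(0.00100000 + 9.39144e-05) = 0.000546957.
So far: 0.00451390.
k=1: B_{2}/(2)! × [f^{(1)}(22) − f^{(1)}(10)] = 1/12 × (-1.28065e-05 − (-0.000300000)) = 2.39328e-05.

S_1 ≈ 0.00453783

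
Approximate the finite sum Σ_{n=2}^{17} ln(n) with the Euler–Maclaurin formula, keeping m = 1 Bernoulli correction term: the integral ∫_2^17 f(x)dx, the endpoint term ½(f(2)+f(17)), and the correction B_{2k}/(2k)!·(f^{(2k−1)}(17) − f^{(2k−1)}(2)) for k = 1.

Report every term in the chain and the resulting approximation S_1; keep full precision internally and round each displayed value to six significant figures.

Integral: ∫_2^17 ln(x) dx = 31.7783.
½[f(2) + f(17)] = ½[0.693147 + 2.83321] = 1.76318.
Integral + boundary = 33.5415.
Correction k=1: B_{2}/2! · (f^{(1)}(17) − f^{(1)}(2)) = 1/12 · (0.0588235 − 0.500000) = -0.0367647.

S_1 ≈ 33.5047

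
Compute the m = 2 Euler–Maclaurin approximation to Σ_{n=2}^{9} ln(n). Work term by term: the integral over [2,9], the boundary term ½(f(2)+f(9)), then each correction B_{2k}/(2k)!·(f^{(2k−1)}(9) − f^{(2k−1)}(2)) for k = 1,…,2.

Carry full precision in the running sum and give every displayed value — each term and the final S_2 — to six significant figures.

S_2 ≈ 12.8018

Integral: ∫_2^9 ln(x) dx = 11.3887.
½[f(2) + f(9)] = ½[0.693147 + 2.19722] = 1.44519.
Running total after boundary: 12.8339.
Order-1 term: 1/12 · (0.111111 − 0.500000) = -0.0324074.
Running total after k=1: 12.8015.
Order-2 term: −1/720 · (0.00274348 − 0.250000) = 0.000343412.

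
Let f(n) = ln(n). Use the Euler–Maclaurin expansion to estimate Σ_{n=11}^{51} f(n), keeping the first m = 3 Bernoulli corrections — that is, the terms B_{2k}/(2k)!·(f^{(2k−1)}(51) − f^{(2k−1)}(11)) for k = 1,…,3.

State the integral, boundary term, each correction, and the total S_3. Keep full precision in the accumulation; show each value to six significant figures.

The integral term ∫_11^51 ln(x) dx = 134.146.
Endpoint term: (f(11) + f(51))/2 = (2.39790 + 3.93183)/2 = 3.16486.
So far: 137.311.
Correction k=1: B_{2}/2! · (f^{(1)}(51) − f^{(1)}(11)) = 1/12 · (0.0196078 − 0.0909091) = -0.00594177.
Running total after k=1: 137.305.
Correction k=2: B_{4}/4! · (f^{(3)}(51) − f^{(3)}(11)) = −1/720 · (1.50772e-05 − 0.00150263) = 2.06605e-06.
Running total after k=2: 137.305.
Correction k=3: B_{6}/6! · (f^{(5)}(51) − f^{(5)}(11)) = 1/30240 · (6.95601e-08 − 0.000149021) = -4.92565e-09.

S_3 ≈ 137.305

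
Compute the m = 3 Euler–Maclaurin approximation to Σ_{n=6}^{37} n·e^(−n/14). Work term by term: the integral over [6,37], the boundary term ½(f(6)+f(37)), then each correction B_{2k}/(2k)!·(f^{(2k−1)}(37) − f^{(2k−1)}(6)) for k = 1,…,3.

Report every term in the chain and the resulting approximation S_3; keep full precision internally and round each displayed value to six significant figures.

S_3 ≈ 134.826

The integral term ∫_6^37 x·e^(−x/14) dx = 131.596.
Endpoint term: (f(6) + f(37))/2 = (3.90863 + 2.63283)/2 = 3.27073.
So far: 134.867.
Correction k=1: B_{2}/2! · (f^{(1)}(37) − f^{(1)}(6)) = 1/12 · (-0.116902 − 0.372251) = -0.0407627.
Partial sum through k=1: 134.826.
Correction k=2: B_{4}/4! · (f^{(3)}(37) − f^{(3)}(6)) = −1/720 · (0.000129660 − 0.00854658) = 1.16902e-05.
Partial sum through k=2: 134.826.
Correction k=3: B_{6}/6! · (f^{(5)}(37) − f^{(5)}(6)) = 1/30240 · (4.36612e-06 − 7.75200e-05) = -2.41911e-09.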